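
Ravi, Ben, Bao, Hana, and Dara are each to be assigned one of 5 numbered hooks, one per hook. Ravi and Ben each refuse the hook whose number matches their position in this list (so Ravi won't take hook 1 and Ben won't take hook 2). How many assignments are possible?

Let Aᵢ (for i ∈ {1, 2}) be the placements that put person i in their forbidden hook. Any j of these fix j positions, leaving (5−j)! ways to fill the rest, and there are C(2,j) ways to pick which j.
By inclusion–exclusion, the number of valid placements is Σ_{j=0}^{2} (−1)^j C(2,j)·(5−j)!.
Computing: 120 − 48 + 6 = 78.

78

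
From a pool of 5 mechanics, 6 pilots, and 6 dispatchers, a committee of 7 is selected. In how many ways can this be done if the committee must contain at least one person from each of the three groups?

17996

With no constraint there are C(17,7) = 19448 possible selections.
Selections missing a whole group: no mechanics → C(12,7) = 792; no pilots → C(11,7) = 330; no dispatchers → C(11,7) = 330.
Add back selections omitting two groups (i.e. drawn from a single group): C(5,7) + C(6,7) + C(6,7) = 0.
By inclusion–exclusion: 19448 − 1452 + 0 = 17996.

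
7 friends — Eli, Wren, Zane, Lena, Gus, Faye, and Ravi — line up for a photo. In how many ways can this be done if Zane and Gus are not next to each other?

There are 7! = 5040 arrangements in all. If Zane and Gus are adjacent, merging them into one block gives 2·(6)! = 1440 arrangements.
Complementary counting: 5040 − 1440 = 3600.

3600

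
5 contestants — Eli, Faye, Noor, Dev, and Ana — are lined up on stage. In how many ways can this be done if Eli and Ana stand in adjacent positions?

Glue Eli and Ana into one block (2 internal orders), leaving 4 units to arrange in a row.
So the count is 2·(4)! = 48.

48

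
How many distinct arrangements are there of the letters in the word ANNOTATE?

ANNOTATE has 8 letters with A appearing twice, N appearing twice, and T appearing twice.
So there are 8! / (2!·2!·2!) = 5040 distinguishable arrangements.

5040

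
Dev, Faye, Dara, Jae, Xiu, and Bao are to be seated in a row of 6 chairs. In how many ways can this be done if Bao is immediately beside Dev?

Glue Bao and Dev into one block (2 internal orders), leaving 5 units to arrange in a row.
So the count is 2·(5)! = 240.

240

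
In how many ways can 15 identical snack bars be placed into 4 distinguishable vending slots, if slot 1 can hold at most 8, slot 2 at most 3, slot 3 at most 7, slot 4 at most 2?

Ignoring the caps, the number of non-negative solutions to x_1+…+x_4 = 15 is C(18,3) = 816.
Subtract solutions that violate a single cap (substitute x_i' = x_i − (cap_i+1)): x_1 ≥ 9 gives C(9,3) = 84; x_2 ≥ 4 gives C(14,3) = 364; x_3 ≥ 8 gives C(10,3) = 120; x_4 ≥ 3 gives C(15,3) = 455. Together 1023.
Add back pairs where two caps are both exceeded: 10 + 0 + 20 + 20 + 165 + 35 = 250.
Subtract triples: 0 + 0 + 0 + 1 = 1.
By inclusion–exclusion the count is 816 − 1023 + 250 − 1 = 42.

42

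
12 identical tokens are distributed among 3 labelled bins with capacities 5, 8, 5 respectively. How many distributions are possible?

26

By stars and bars, unrestricted non-negative solutions to x_1+…+x_3 = 12 number C(12+2,2) = 91.
Subtract solutions that violate a single cap (substitute x_i' = x_i − (cap_i+1)): x_1 ≥ 6 gives C(8,2) = 28; x_2 ≥ 9 gives C(5,2) = 10; x_3 ≥ 6 gives C(8,2) = 28. Together 66.
Add back pairs where two caps are both exceeded: 0 + 1 + 0 = 1.
By inclusion–exclusion the count is 91 − 66 + 1 = 26.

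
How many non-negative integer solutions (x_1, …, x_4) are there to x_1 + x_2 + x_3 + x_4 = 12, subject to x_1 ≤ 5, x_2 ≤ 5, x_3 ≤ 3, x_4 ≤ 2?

19

Ignoring the caps, the number of non-negative solutions to x_1+…+x_4 = 12 is C(15,3) = 455.
Subtract solutions that violate a single cap (substitute x_i' = x_i − (cap_i+1)): x_1 ≥ 6 gives C(9,3) = 84; x_2 ≥ 6 gives C(9,3) = 84; x_3 ≥ 4 gives C(11,3) = 165; x_4 ≥ 3 gives C(12,3) = 220. Together 553.
Add back pairs where two caps are both exceeded: 1 + 10 + 20 + 10 + 20 + 56 = 117.
By inclusion–exclusion the count is 455 − 553 + 117 = 19.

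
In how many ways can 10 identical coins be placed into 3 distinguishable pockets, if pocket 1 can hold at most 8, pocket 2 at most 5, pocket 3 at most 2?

Without the upper bounds there are C(12,2) = 66 ways to split 10 among 3 pockets.
Subtract solutions that violate a single cap (substitute x_i' = x_i − (cap_i+1)): x_1 ≥ 9 gives C(3,2) = 3; x_2 ≥ 6 gives C(6,2) = 15; x_3 ≥ 3 gives C(9,2) = 36. Together 54.
Add back pairs where two caps are both exceeded: 0 + 0 + 3 = 3.
By inclusion–exclusion the count is 66 − 54 + 3 = 15.

15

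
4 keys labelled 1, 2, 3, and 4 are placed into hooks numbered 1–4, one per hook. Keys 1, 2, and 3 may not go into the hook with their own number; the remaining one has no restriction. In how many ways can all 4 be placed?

Let Aᵢ (for i ∈ {1, 2, 3}) be the placements that put key i in its forbidden hook. Any j of these fix j positions, leaving (4−j)! ways to fill the rest, and there are C(3,j) ways to pick which j.
By inclusion–exclusion, the number of valid placements is Σ_{j=0}^{3} (−1)^j C(3,j)·(4−j)!.
Computing: 24 − 18 + 6 − 1 = 11.

11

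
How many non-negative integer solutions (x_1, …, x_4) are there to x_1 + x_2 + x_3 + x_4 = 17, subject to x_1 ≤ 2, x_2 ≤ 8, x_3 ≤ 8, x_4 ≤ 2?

18

Without the upper bounds there are C(20,3) = 1140 ways to split 17 among 4 variables.
Subtract solutions that violate a single cap (substitute x_i' = x_i − (cap_i+1)): x_1 ≥ 3 gives C(17,3) = 680; x_2 ≥ 9 gives C(11,3) = 165; x_3 ≥ 9 gives C(11,3) = 165; x_4 ≥ 3 gives C(17,3) = 680. Together 1690.
Add back pairs where two caps are both exceeded: 56 + 56 + 364 + 0 + 56 + 56 = 588.
Subtract triples: 0 + 10 + 10 + 0 = 20.
By inclusion–exclusion the count is 1140 − 1690 + 588 − 20 = 18.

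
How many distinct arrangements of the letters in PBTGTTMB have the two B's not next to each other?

2520

Total arrangements of PBTGTTMB: 8!/(3!·2!) = 3360.
Arrangements with the B's together: treat BB as one letter, giving (7)!/(3!) = 840.
Hence 3360 − 840 = 2520.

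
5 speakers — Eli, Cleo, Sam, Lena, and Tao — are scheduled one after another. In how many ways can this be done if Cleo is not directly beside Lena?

Of the 5! = 120 arrangements, those with Cleo and Lena adjacent number 2 × 4! = 48 (treat the pair as a block with 2 internal orders).
Complementary counting: 120 − 48 = 72.

72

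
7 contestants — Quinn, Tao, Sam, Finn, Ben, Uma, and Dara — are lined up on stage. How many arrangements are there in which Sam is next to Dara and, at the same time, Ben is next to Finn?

Treat {Sam,Dara} as one block (2 orders) and {Ben,Finn} as another (2 orders).
That leaves 5 units to arrange: 2 × 2 × 5! = 4 × 120 = 480.

480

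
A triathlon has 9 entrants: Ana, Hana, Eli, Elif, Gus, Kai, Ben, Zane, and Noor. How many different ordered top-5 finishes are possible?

There are 9 choices for 1st place, 8 for 2nd, and so on down to 5 for position 5.
That gives 9 × 8 × 7 × 6 × 5 = 15120.

15120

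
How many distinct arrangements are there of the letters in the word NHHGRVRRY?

NHHGRVRRY has 9 letters with H appearing twice and R appearing 3 times.
Dividing 9! = 362880 by 3!·2! = 12 for the repeated letters gives 30240.

30240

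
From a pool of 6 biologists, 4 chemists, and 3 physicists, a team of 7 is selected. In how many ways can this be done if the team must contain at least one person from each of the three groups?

1559

Unrestricted: C(13,7) = 1716 ways to pick any 7 of the 13.
Selections missing a whole group: no biologists → C(7,7) = 1; no chemists → C(9,7) = 36; no physicists → C(10,7) = 120.
Add back selections omitting two groups (i.e. drawn from a single group): C(6,7) + C(4,7) + C(3,7) = 0.
By inclusion–exclusion: 1716 − 157 + 0 = 1559.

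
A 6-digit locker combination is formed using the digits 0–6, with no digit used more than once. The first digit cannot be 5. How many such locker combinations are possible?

The first digit has 7−1 = 6 choices (anything except 5).
The remaining 5 digits are filled from the other 6 symbols without repetition: 6 × 5 × 4 × 3 × 2 = 720.
Total: 6 × 720 = 4320.

4320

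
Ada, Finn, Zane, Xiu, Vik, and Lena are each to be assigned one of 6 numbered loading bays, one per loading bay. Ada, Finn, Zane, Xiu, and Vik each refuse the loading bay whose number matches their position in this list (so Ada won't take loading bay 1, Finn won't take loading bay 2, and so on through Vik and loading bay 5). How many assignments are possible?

309

Let Aᵢ (for 1 ≤ i ≤ 5) be the placements that put person i in their forbidden loading bay. Any j of these fix j positions, leaving (6−j)! ways to fill the rest, and there are C(5,j) ways to pick which j.
By inclusion–exclusion, the number of valid placements is Σ_{j=0}^{5} (−1)^j C(5,j)·(6−j)!.
Computing: 720 − 600 + 240 − 60 + 10 − 1 = 309.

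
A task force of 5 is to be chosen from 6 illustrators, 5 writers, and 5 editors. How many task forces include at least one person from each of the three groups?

3200

With no constraint there are C(16,5) = 4368 possible selections.
Subtract selections that omit an entire group: no illustrators → C(10,5) = 252; no writers → C(11,5) = 462; no editors → C(11,5) = 462.
Add back selections omitting two groups (i.e. drawn from a single group): C(6,5) + C(5,5) + C(5,5) = 8.
By inclusion–exclusion: 4368 − 1176 + 8 = 3200.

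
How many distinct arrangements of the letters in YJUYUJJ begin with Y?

With the first slot taken by Y, it remains to arrange the other 6 letters (JUYUJJ).
Those 6 letters have J appearing 3 times and U appearing twice, giving (6)!/(3!·2!) = 60.

60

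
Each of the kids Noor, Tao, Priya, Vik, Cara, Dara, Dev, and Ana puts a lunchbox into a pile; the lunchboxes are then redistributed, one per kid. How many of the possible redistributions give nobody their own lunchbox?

Let Aᵢ be the assignments in which kid i gets their own lunchbox. We want the size of the complement of A₁∪…∪A_8.
By inclusion–exclusion this is Σ_{j=0}^{8} (−1)^j C(8,j)·(8−j)!.
Computing: 40320 − 40320 + 20160 − 6720 + 1680 − 336 + 56 − 8 + 1 = 14833.

14833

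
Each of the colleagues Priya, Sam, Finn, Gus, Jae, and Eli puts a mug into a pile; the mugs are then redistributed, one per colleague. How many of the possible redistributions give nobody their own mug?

265

This is the derangement count D_6: permutations of 6 items with no fixed point.
By inclusion–exclusion this is Σ_{j=0}^{6} (−1)^j C(6,j)·(6−j)!.
Computing: 720 − 720 + 360 − 120 + 30 − 6 + 1 = 265.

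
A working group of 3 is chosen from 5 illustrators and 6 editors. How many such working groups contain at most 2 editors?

Split by how many editors are chosen (0 through 2).
Sum: C(6,0)·C(5,3) + C(6,1)·C(5,2) + C(6,2)·C(5,1) = 10 + 60 + 75 = 145.

145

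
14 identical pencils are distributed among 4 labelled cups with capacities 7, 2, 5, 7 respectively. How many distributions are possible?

By stars and bars, unrestricted non-negative solutions to x_1+…+x_4 = 14 number C(14+3,3) = 680.
Subtract solutions that violate a single cap (substitute x_i' = x_i − (cap_i+1)): x_1 ≥ 8 gives C(9,3) = 84; x_2 ≥ 3 gives C(14,3) = 364; x_3 ≥ 6 gives C(11,3) = 165; x_4 ≥ 8 gives C(9,3) = 84. Together 697.
Add back pairs where two caps are both exceeded: 20 + 1 + 0 + 56 + 20 + 1 = 98.
By inclusion–exclusion the count is 680 − 697 + 98 = 81.

81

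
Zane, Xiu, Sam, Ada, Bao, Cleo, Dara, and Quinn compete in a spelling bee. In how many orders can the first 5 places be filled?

6720

There are 8 choices for 1st place, 7 for 2nd, and so on down to 4 for position 5.
That gives 8 × 7 × 6 × 5 × 4 = 6720.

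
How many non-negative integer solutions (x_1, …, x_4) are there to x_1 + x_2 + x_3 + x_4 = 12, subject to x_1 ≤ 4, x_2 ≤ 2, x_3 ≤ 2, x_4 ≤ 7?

Without the upper bounds there are C(15,3) = 455 ways to split 12 among 4 variables.
Subtract solutions that violate a single cap (substitute x_i' = x_i − (cap_i+1)): x_1 ≥ 5 gives C(10,3) = 120; x_2 ≥ 3 gives C(12,3) = 220; x_3 ≥ 3 gives C(12,3) = 220; x_4 ≥ 8 gives C(7,3) = 35. Together 595.
Add back pairs where two caps are both exceeded: 35 + 35 + 0 + 84 + 4 + 4 = 162.
Subtract triples: 4 + 0 + 0 + 0 = 4.
By inclusion–exclusion the count is 455 − 595 + 162 − 4 = 18.

18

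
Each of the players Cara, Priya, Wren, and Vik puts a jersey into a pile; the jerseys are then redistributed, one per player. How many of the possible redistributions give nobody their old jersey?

Let Aᵢ be the assignments in which player i gets their old jersey. We want the size of the complement of A₁∪…∪A_4.
By inclusion–exclusion this is Σ_{j=0}^{4} (−1)^j C(4,j)·(4−j)!.
Computing: 24 − 24 + 12 − 4 + 1 = 9.

9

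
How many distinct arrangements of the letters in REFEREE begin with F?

15

Fix F in the first position and arrange the remaining 6 letters.
Those 6 letters have E appearing 4 times and R appearing twice, giving (6)!/(4!·2!) = 15.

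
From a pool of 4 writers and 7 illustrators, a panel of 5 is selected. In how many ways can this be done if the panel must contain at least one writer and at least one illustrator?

441

Total 5-person selections from all 11: C(11,5) = 462.
Subtract selections that omit an entire group: no writers → C(7,5) = 21; no illustrators → C(4,5) = 0.
Both groups omitted at once is impossible, so 462 − 21 = 441.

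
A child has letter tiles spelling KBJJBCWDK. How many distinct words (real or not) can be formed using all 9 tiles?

KBJJBCWDK has 9 letters with B appearing twice, J appearing twice, and K appearing twice.
Dividing 9! = 362880 by 2!·2!·2! = 8 for the repeated letters gives 45360.

45360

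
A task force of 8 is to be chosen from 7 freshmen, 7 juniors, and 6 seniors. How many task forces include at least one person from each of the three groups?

120393

With no constraint there are C(20,8) = 125970 possible selections.
Selections missing a whole group: no freshmen → C(13,8) = 1287; no juniors → C(13,8) = 1287; no seniors → C(14,8) = 3003.
Add back selections omitting two groups (i.e. drawn from a single group): C(7,8) + C(7,8) + C(6,8) = 0.
By inclusion–exclusion: 125970 − 5577 + 0 = 120393.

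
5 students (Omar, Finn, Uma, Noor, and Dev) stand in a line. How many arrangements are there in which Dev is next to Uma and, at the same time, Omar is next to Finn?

24

Treat {Dev,Uma} as one block (2 orders) and {Omar,Finn} as another (2 orders).
That leaves 3 units to arrange: 2 × 2 × 3! = 4 × 6 = 24.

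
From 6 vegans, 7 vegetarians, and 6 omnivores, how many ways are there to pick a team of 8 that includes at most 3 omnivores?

63063

Split by how many omnivores are chosen (0 through 3).
Sum: C(6,0)·C(13,8) + C(6,1)·C(13,7) + C(6,2)·C(13,6) + C(6,3)·C(13,5) = 1287 + 10296 + 25740 + 25740 = 63063.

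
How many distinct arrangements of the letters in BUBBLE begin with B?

60

Fix B in the first position and arrange the remaining 5 letters.
Those 5 letters have B appearing twice, giving (5)!/(2!) = 60.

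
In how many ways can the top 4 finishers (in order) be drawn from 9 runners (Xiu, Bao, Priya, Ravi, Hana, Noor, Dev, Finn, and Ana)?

3024

There are 9 choices for 1st place, 8 for 2nd, and so on down to 6 for position 4.
That gives 9 × 8 × 7 × 6 = 3024.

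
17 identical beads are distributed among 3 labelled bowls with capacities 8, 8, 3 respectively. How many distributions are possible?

6

Ignoring the caps, the number of non-negative solutions to x_1+…+x_3 = 17 is C(19,2) = 171.
Subtract solutions that violate a single cap (substitute x_i' = x_i − (cap_i+1)): x_1 ≥ 9 gives C(10,2) = 45; x_2 ≥ 9 gives C(10,2) = 45; x_3 ≥ 4 gives C(15,2) = 105. Together 195.
Add back pairs where two caps are both exceeded: 0 + 15 + 15 = 30.
By inclusion–exclusion the count is 171 − 195 + 30 = 6.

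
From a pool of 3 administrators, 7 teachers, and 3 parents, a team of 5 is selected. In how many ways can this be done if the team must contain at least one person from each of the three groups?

Total 5-person selections from all 13: C(13,5) = 1287.
Subtract selections that omit an entire group: no administrators → C(10,5) = 252; no teachers → C(6,5) = 6; no parents → C(10,5) = 252.
Add back selections omitting two groups (i.e. drawn from a single group): C(3,5) + C(7,5) + C(3,5) = 21.
By inclusion–exclusion: 1287 − 510 + 21 = 798.

798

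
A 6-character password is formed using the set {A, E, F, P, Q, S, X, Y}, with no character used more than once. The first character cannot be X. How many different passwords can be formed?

The first character has 8−1 = 7 choices (anything except X).
The remaining 5 characters are filled from the other 7 symbols without repetition: 7 × 6 × 5 × 4 × 3 = 2520.
Total: 7 × 2520 = 17640.

17640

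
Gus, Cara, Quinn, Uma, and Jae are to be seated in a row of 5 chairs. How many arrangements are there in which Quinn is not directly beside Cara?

72

There are 5! = 120 arrangements in all. If Quinn and Cara are adjacent, merging them into one block gives 2·(4)! = 48 arrangements.
So 120 − 48 = 72 arrangements keep them apart.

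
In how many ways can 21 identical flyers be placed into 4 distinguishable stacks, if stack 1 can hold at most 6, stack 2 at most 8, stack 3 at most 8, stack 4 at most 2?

By stars and bars, unrestricted non-negative solutions to x_1+…+x_4 = 21 number C(21+3,3) = 2024.
Subtract solutions that violate a single cap (substitute x_i' = x_i − (cap_i+1)): x_1 ≥ 7 gives C(17,3) = 680; x_2 ≥ 9 gives C(15,3) = 455; x_3 ≥ 9 gives C(15,3) = 455; x_4 ≥ 3 gives C(21,3) = 1330. Together 2920.
Add back pairs where two caps are both exceeded: 56 + 56 + 364 + 20 + 220 + 220 = 936.
Subtract triples: 0 + 10 + 10 + 1 = 21.
By inclusion–exclusion the count is 2024 − 2920 + 936 − 21 = 19.

19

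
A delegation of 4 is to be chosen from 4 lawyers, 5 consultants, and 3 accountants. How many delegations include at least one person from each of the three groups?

With no constraint there are C(12,4) = 495 possible selections.
Subtract selections that omit an entire group: no lawyers → C(8,4) = 70; no consultants → C(7,4) = 35; no accountants → C(9,4) = 126.
Add back selections omitting two groups (i.e. drawn from a single group): C(4,4) + C(5,4) + C(3,4) = 6.
By inclusion–exclusion: 495 − 231 + 6 = 270.

270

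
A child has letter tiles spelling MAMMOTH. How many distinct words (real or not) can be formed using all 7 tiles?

840

The 7 letters of MAMMOTH have repeats: M appearing 3 times.
So there are 7! / (3!) = 840 distinguishable arrangements.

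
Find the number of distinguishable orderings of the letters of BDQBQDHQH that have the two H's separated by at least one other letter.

5880

Total arrangements of BDQBQDHQH: 9!/(3!·2!·2!·2!) = 7560.
If the two H's are adjacent, glue them into one block, leaving 8 items to arrange: (8)!/(3!·2!·2!) = 1680 ways.
Subtracting, 7560 − 1680 = 5880 arrangements keep the H's apart.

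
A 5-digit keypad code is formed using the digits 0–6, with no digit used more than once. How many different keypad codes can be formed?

This is a permutation of 5 out of 7: P(7,5) = 7!/2!.
7 × 6 × 5 × 4 × 3 = 2520.

2520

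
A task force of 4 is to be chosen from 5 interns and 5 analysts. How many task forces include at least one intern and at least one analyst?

With no constraint there are C(10,4) = 210 possible selections.
Selections missing a whole group: no interns → C(5,4) = 5; no analysts → C(5,4) = 5.
Both groups omitted at once is impossible, so 210 − 10 = 200.

200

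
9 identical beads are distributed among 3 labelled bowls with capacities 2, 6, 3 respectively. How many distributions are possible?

6

Without the upper bounds there are C(11,2) = 55 ways to split 9 among 3 bowls.
Subtract solutions that violate a single cap (substitute x_i' = x_i − (cap_i+1)): x_1 ≥ 3 gives C(8,2) = 28; x_2 ≥ 7 gives C(4,2) = 6; x_3 ≥ 4 gives C(7,2) = 21. Together 55.
Add back pairs where two caps are both exceeded: 0 + 6 + 0 = 6.
By inclusion–exclusion the count is 55 − 55 + 6 = 6.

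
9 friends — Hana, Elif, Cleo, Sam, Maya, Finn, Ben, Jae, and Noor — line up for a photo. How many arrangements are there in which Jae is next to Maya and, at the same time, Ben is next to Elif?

Treat {Jae,Maya} as one block (2 orders) and {Ben,Elif} as another (2 orders).
That leaves 7 units to arrange: 2 × 2 × 7! = 4 × 5040 = 20160.

20160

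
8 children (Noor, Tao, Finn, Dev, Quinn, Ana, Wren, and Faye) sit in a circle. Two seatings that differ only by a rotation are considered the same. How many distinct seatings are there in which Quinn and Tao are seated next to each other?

Glue Quinn and Tao into a block (2 internal orders). Seating 7 units around a circle gives (6)! arrangements.
So 2 × (6)! = 2 × 720 = 1440.

1440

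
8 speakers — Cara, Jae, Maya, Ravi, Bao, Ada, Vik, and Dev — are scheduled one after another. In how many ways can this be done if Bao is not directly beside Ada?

There are 8! = 40320 arrangements in all. If Bao and Ada are adjacent, merging them into one block gives 2·(7)! = 10080 arrangements.
Complementary counting: 40320 − 10080 = 30240.

30240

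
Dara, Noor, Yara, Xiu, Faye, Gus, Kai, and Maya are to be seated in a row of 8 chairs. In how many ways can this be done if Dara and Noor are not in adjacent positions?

Of the 8! = 40320 arrangements, those with Dara and Noor adjacent number 2 × 7! = 10080 (treat the pair as a block with 2 internal orders).
Complementary counting: 40320 − 10080 = 30240.

30240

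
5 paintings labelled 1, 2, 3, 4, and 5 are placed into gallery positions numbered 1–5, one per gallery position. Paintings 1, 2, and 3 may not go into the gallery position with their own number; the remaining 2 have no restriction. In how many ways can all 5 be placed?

64

Let Aᵢ (for i ∈ {1, 2, 3}) be the placements that put painting i in its forbidden gallery position. Any j of these fix j positions, leaving (5−j)! ways to fill the rest, and there are C(3,j) ways to pick which j.
By inclusion–exclusion, the number of valid placements is Σ_{j=0}^{3} (−1)^j C(3,j)·(5−j)!.
Computing: 120 − 72 + 18 − 2 = 64.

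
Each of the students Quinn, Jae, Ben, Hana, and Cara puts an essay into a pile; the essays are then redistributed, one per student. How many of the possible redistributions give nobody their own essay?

44

Count assignments avoiding every fixed point. For any j of the 5 students fixed to their own essay, the other 5−j can be arranged in (5−j)! ways.
By inclusion–exclusion this is Σ_{j=0}^{5} (−1)^j C(5,j)·(5−j)!.
Computing: 120 − 120 + 60 − 20 + 5 − 1 = 44.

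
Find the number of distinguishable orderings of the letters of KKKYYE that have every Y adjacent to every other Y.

Treat the 2 copies of Y as a single block. The multiset to arrange is then {YY, E, K, K, K}, 5 items in all.
That gives (5)!/(3!) = 20 arrangements.

20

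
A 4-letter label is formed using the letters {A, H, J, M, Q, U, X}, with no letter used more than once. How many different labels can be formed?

840

Choose and order 4 of the 7 symbols: the first letter has 7 options, the next 6, then 5, 4.
7 × 6 × 5 × 4 = 840.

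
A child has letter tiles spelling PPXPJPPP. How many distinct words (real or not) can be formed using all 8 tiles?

PPXPJPPP has 8 letters with P appearing 6 times.
The number of distinct arrangements is 8!/(6!) = 40320/720 = 56.

56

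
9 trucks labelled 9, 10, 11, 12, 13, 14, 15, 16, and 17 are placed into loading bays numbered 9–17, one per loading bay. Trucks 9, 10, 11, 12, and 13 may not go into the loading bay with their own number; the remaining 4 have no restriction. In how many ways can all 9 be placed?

Let Aᵢ (for 9 ≤ i ≤ 13) be the placements that put truck i in its forbidden loading bay. Any j of these fix j positions, leaving (9−j)! ways to fill the rest, and there are C(5,j) ways to pick which j.
By inclusion–exclusion, the number of valid placements is Σ_{j=0}^{5} (−1)^j C(5,j)·(9−j)!.
Computing: 362880 − 201600 + 50400 − 7200 + 600 − 24 = 205056.

205056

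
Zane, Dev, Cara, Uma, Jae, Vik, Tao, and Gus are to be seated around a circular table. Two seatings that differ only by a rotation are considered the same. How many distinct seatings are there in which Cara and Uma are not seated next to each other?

3600

Without the restriction there are (7)! = 5040 seatings.
Seatings with Cara beside Uma: treat them as a block with 2 internal orders, giving 2 × (6)! = 1440.
Subtracting, 5040 − 1440 = 3600.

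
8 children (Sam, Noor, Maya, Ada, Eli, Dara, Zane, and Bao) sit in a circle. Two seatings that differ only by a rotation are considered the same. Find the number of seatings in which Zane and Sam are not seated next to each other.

3600

Without the restriction there are (7)! = 5040 seatings.
Those with Zane next to Sam: fuse the pair into one unit and seat 7 units around a circle — 2·(6)! = 1440.
Subtracting, 5040 − 1440 = 3600.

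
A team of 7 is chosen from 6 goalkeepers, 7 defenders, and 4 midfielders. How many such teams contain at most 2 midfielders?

16302

Split by how many midfielders are chosen (0 through 2).
Sum: C(4,0)·C(13,7) + C(4,1)·C(13,6) + C(4,2)·C(13,5) = 1716 + 6864 + 7722 = 16302.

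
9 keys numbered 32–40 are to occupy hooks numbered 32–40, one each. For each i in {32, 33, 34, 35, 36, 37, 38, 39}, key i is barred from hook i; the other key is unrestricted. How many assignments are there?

148329

Let Aᵢ (for 32 ≤ i ≤ 39) be the placements that put key i in its forbidden hook. Any j of these fix j positions, leaving (9−j)! ways to fill the rest, and there are C(8,j) ways to pick which j.
By inclusion–exclusion, the number of valid placements is Σ_{j=0}^{8} (−1)^j C(8,j)·(9−j)!.
Computing: 362880 − 322560 + 141120 − 40320 + 8400 − 1344 + 168 − 16 + 1 = 148329.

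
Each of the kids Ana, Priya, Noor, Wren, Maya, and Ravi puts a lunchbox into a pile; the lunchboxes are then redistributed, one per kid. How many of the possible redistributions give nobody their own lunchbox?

265

This is the derangement count D_6: permutations of 6 items with no fixed point.
By inclusion–exclusion this is Σ_{j=0}^{6} (−1)^j C(6,j)·(6−j)!.
Computing: 720 − 720 + 360 − 120 + 30 − 6 + 1 = 265.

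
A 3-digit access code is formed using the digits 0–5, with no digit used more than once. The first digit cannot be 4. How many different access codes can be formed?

The first digit has 6−1 = 5 choices (anything except 4).
The remaining 2 digits are filled from the other 5 symbols without repetition: 5 × 4 = 20.
Total: 5 × 20 = 100.

100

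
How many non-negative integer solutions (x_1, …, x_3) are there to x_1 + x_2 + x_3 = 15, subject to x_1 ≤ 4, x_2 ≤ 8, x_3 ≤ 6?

Without the upper bounds there are C(17,2) = 136 ways to split 15 among 3 variables.
Subtract solutions that violate a single cap (substitute x_i' = x_i − (cap_i+1)): x_1 ≥ 5 gives C(12,2) = 66; x_2 ≥ 9 gives C(8,2) = 28; x_3 ≥ 7 gives C(10,2) = 45. Together 139.
Add back pairs where two caps are both exceeded: 3 + 10 + 0 = 13.
By inclusion–exclusion the count is 136 − 139 + 13 = 10.

10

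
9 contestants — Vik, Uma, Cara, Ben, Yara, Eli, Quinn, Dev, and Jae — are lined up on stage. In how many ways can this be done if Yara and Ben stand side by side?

80640

Treat {Yara, Ben} as a single unit. There are 8 units to order, and the pair itself can be ordered 2 ways.
That gives 2 × 8! = 2 × 40320 = 80640.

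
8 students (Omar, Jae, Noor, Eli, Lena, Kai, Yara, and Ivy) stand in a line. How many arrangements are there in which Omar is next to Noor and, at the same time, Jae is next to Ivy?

2880

Treat {Omar,Noor} as one block (2 orders) and {Jae,Ivy} as another (2 orders).
That leaves 6 units to arrange: 2 × 2 × 6! = 4 × 720 = 2880.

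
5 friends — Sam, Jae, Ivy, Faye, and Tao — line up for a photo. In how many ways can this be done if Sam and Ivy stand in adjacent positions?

Place the 3 others and the Sam-Ivy pair as 4 objects in a line; the pair has 2 internal arrangements.
That gives 2 × 4! = 2 × 24 = 48.

48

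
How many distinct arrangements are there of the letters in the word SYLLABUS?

10080

The 8 letters of SYLLABUS have repeats: L appearing twice and S appearing twice.
The number of distinct arrangements is 8!/(2!·2!) = 40320/4 = 10080.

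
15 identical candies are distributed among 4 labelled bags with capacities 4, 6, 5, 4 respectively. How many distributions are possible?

35

Without the upper bounds there are C(18,3) = 816 ways to split 15 among 4 bags.
Subtract solutions that violate a single cap (substitute x_i' = x_i − (cap_i+1)): x_1 ≥ 5 gives C(13,3) = 286; x_2 ≥ 7 gives C(11,3) = 165; x_3 ≥ 6 gives C(12,3) = 220; x_4 ≥ 5 gives C(13,3) = 286. Together 957.
Add back pairs where two caps are both exceeded: 20 + 35 + 56 + 10 + 20 + 35 = 176.
By inclusion–exclusion the count is 816 − 957 + 176 = 35.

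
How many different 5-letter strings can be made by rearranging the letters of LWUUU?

20

The 5 letters of LWUUU have repeats: U appearing 3 times.
The number of distinct arrangements is 5!/(3!) = 120/6 = 20.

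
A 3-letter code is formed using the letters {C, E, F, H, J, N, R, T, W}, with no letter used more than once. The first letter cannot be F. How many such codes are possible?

448

The first letter has 9−1 = 8 choices (anything except F).
The remaining 2 letters are filled from the other 8 symbols without repetition: 8 × 7 = 56.
Total: 8 × 56 = 448.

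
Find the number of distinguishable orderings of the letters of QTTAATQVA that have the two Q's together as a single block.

1120

Treat the 2 copies of Q as a single block. The multiset to arrange is then {QQ, A, A, A, T, T, T, V}, 8 items in all.
That gives (8)!/(3!·3!) = 1120 arrangements.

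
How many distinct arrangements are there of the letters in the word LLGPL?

20

LLGPL has 5 letters with L appearing 3 times.
Dividing 5! = 120 by 3! = 6 for the repeated letters gives 20.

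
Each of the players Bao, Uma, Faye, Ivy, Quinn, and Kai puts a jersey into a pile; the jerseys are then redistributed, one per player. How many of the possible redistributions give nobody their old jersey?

This is the derangement count D_6: permutations of 6 items with no fixed point.
By inclusion–exclusion this is Σ_{j=0}^{6} (−1)^j C(6,j)·(6−j)!.
Computing: 720 − 720 + 360 − 120 + 30 − 6 + 1 = 265.

265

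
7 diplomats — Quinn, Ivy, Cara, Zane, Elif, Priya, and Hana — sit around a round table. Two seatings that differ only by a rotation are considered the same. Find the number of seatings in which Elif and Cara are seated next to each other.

Glue Elif and Cara into a block (2 internal orders). Seating 6 units around a circle gives (5)! arrangements.
So 2 × (5)! = 2 × 120 = 240.

240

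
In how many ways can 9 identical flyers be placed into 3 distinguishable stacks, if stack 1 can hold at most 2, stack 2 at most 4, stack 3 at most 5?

6

By stars and bars, unrestricted non-negative solutions to x_1+…+x_3 = 9 number C(9+2,2) = 55.
Subtract solutions that violate a single cap (substitute x_i' = x_i − (cap_i+1)): x_1 ≥ 3 gives C(8,2) = 28; x_2 ≥ 5 gives C(6,2) = 15; x_3 ≥ 6 gives C(5,2) = 10. Together 53.
Add back pairs where two caps are both exceeded: 3 + 1 + 0 = 4.
By inclusion–exclusion the count is 55 − 53 + 4 = 6.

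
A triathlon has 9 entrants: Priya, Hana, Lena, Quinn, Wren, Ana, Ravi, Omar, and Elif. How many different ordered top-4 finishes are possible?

3024

There are 9 choices for 1st place, 8 for 2nd, and so on down to 6 for position 4.
That gives 9 × 8 × 7 × 6 = 3024.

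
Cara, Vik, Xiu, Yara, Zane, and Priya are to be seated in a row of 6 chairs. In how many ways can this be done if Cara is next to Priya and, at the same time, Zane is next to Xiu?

96

Treat {Cara,Priya} as one block (2 orders) and {Zane,Xiu} as another (2 orders).
That leaves 4 units to arrange: 2 × 2 × 4! = 4 × 24 = 96.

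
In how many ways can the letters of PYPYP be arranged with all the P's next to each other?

3

Treat the 3 copies of P as a single block. The multiset to arrange is then {PPP, Y, Y}, 3 items in all.
That gives (3)!/(2!) = 3 arrangements.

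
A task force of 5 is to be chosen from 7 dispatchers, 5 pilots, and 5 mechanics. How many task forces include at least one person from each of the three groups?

With no constraint there are C(17,5) = 6188 possible selections.
Subtract selections that omit an entire group: no dispatchers → C(10,5) = 252; no pilots → C(12,5) = 792; no mechanics → C(12,5) = 792.
Add back selections omitting two groups (i.e. drawn from a single group): C(7,5) + C(5,5) + C(5,5) = 23.
By inclusion–exclusion: 6188 − 1836 + 23 = 4375.

4375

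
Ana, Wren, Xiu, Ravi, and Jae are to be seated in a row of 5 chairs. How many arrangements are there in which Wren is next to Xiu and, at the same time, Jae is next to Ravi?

Treat {Wren,Xiu} as one block (2 orders) and {Jae,Ravi} as another (2 orders).
That leaves 3 units to arrange: 2 × 2 × 3! = 4 × 6 = 24.

24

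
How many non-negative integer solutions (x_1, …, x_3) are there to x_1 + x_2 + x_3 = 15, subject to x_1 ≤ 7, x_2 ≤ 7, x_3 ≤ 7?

28

Without the upper bounds there are C(17,2) = 136 ways to split 15 among 3 variables.
Subtract solutions that violate a single cap (substitute x_i' = x_i − (cap_i+1)): x_1 ≥ 8 gives C(9,2) = 36; x_2 ≥ 8 gives C(9,2) = 36; x_3 ≥ 8 gives C(9,2) = 36. Together 108.
No two caps can be exceeded simultaneously, so the pair terms are all 0.
By inclusion–exclusion the count is 136 − 108 + 0 = 28.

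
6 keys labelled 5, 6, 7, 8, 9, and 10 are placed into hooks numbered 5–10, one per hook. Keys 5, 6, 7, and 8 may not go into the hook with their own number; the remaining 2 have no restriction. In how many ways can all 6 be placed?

Let Aᵢ (for 5 ≤ i ≤ 8) be the placements that put key i in its forbidden hook. Any j of these fix j positions, leaving (6−j)! ways to fill the rest, and there are C(4,j) ways to pick which j.
By inclusion–exclusion, the number of valid placements is Σ_{j=0}^{4} (−1)^j C(4,j)·(6−j)!.
Computing: 720 − 480 + 144 − 24 + 2 = 362.

362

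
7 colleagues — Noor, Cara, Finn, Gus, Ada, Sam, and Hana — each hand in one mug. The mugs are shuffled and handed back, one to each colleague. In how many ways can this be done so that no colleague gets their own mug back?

Let Aᵢ be the assignments in which colleague i gets their own mug. We want the size of the complement of A₁∪…∪A_7.
By inclusion–exclusion this is Σ_{j=0}^{7} (−1)^j C(7,j)·(7−j)!.
Computing: 5040 − 5040 + 2520 − 840 + 210 − 42 + 7 − 1 = 1854.

1854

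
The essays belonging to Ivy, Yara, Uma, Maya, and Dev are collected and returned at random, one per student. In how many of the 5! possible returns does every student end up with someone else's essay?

44

This is the derangement count D_5: permutations of 5 items with no fixed point.
By inclusion–exclusion this is Σ_{j=0}^{5} (−1)^j C(5,j)·(5−j)!.
Computing: 120 − 120 + 60 − 20 + 5 − 1 = 44.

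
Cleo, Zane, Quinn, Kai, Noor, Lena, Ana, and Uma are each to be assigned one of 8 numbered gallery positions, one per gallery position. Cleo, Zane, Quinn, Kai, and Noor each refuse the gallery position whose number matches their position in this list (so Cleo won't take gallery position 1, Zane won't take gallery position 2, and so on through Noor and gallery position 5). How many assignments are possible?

Let Aᵢ (for 1 ≤ i ≤ 5) be the placements that put person i in their forbidden gallery position. Any j of these fix j positions, leaving (8−j)! ways to fill the rest, and there are C(5,j) ways to pick which j.
By inclusion–exclusion, the number of valid placements is Σ_{j=0}^{5} (−1)^j C(5,j)·(8−j)!.
Computing: 40320 − 25200 + 7200 − 1200 + 120 − 6 = 21234.

21234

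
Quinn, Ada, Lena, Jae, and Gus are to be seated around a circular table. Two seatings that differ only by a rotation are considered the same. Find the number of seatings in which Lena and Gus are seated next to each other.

Treat {Lena, Gus} as one unit (2 internal orders) and seat the resulting 4 units around the table: (3)! circular arrangements.
So 2 × (3)! = 2 × 6 = 12.

12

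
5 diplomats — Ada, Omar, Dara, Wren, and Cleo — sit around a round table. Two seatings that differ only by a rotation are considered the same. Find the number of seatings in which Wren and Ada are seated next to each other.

12

Glue Wren and Ada into a block (2 internal orders). Seating 4 units around a circle gives (3)! arrangements.
So 2 × (3)! = 2 × 6 = 12.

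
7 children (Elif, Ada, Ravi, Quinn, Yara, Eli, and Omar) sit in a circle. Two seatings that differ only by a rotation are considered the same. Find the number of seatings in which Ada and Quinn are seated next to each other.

Treat {Ada, Quinn} as one unit (2 internal orders) and seat the resulting 6 units around the table: (5)! circular arrangements.
So 2 × (5)! = 2 × 120 = 240.

240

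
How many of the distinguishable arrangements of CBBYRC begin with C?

With the first slot taken by C, it remains to arrange the other 5 letters (BBYRC).
Those 5 letters have B appearing twice, giving (5)!/(2!) = 60.

60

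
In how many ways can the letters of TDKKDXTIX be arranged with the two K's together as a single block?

5040

Treat the 2 copies of K as a single block. The multiset to arrange is then {KK, D, D, I, T, T, X, X}, 8 items in all.
That gives (8)!/(2!·2!·2!) = 5040 arrangements.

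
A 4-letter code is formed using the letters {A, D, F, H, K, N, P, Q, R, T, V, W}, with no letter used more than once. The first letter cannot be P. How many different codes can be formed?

The first letter has 12−1 = 11 choices (anything except P).
The remaining 3 letters are filled from the other 11 symbols without repetition: 11 × 10 × 9 = 990.
Total: 11 × 990 = 10890.

10890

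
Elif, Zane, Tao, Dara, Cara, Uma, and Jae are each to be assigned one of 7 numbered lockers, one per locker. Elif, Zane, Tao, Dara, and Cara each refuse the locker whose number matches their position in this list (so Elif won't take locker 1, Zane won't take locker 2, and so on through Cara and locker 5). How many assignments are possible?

Let Aᵢ (for 1 ≤ i ≤ 5) be the placements that put person i in their forbidden locker. Any j of these fix j positions, leaving (7−j)! ways to fill the rest, and there are C(5,j) ways to pick which j.
By inclusion–exclusion, the number of valid placements is Σ_{j=0}^{5} (−1)^j C(5,j)·(7−j)!.
Computing: 5040 − 3600 + 1200 − 240 + 30 − 2 = 2428.

2428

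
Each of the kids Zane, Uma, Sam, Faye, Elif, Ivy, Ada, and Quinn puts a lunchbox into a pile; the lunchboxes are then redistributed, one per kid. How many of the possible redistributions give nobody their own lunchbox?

Let Aᵢ be the assignments in which kid i gets their own lunchbox. We want the size of the complement of A₁∪…∪A_8.
By inclusion–exclusion this is Σ_{j=0}^{8} (−1)^j C(8,j)·(8−j)!.
Computing: 40320 − 40320 + 20160 − 6720 + 1680 − 336 + 56 − 8 + 1 = 14833.

14833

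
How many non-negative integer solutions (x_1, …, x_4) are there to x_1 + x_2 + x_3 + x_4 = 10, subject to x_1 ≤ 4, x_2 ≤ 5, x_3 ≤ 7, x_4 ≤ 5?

Without the upper bounds there are C(13,3) = 286 ways to split 10 among 4 variables.
Subtract solutions that violate a single cap (substitute x_i' = x_i − (cap_i+1)): x_1 ≥ 5 gives C(8,3) = 56; x_2 ≥ 6 gives C(7,3) = 35; x_3 ≥ 8 gives C(5,3) = 10; x_4 ≥ 6 gives C(7,3) = 35. Together 136.
No two caps can be exceeded simultaneously, so the pair terms are all 0.
By inclusion–exclusion the count is 286 − 136 + 0 = 150.

150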